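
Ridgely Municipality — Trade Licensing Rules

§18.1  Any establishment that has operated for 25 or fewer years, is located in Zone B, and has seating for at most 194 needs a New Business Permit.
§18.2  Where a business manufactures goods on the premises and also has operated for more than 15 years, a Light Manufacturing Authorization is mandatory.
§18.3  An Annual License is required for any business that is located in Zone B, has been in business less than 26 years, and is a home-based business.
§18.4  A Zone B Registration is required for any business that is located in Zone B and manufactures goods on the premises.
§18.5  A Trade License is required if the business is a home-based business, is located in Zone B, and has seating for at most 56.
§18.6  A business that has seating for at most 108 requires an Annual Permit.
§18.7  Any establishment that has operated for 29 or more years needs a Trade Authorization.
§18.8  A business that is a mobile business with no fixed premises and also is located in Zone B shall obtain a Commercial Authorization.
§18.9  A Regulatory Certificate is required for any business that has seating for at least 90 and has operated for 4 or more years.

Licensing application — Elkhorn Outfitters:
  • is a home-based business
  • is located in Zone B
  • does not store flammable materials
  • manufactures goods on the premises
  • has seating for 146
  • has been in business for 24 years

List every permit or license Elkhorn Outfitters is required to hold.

§18.1 years in business 24 ≤ 25; is located in Zone B; seating 146 ≤ 194 → New Business Permit required.
§18.2 manufactures goods on the premises; years in business 24 > 15 → Light Manufacturing Authorization required.
§18.3 is located in Zone B; years in business 24 < 26; is a home-based business → Annual License required.
§18.4 is located in Zone B; manufactures goods on the premises → Zone B Registration required.
§18.5 is a home-based business; is located in Zone B; seating 146 > 56 → Trade License not required.
§18.6 seating 146 > 108 → Annual Permit not required.
§18.7 years in business 24 < 29 → Trade Authorization not required.
§18.8 is a home-based business (not: is a mobile business with no fixed premises); is located in Zone B → Commercial Authorization not required.
§18.9 seating 146 ≥ 90; years in business 24 ≥ 4 → Regulatory Certificate required.

Annual License, Light Manufacturing Authorization, New Business Permit, Regulatory Certificate, Zone B Registration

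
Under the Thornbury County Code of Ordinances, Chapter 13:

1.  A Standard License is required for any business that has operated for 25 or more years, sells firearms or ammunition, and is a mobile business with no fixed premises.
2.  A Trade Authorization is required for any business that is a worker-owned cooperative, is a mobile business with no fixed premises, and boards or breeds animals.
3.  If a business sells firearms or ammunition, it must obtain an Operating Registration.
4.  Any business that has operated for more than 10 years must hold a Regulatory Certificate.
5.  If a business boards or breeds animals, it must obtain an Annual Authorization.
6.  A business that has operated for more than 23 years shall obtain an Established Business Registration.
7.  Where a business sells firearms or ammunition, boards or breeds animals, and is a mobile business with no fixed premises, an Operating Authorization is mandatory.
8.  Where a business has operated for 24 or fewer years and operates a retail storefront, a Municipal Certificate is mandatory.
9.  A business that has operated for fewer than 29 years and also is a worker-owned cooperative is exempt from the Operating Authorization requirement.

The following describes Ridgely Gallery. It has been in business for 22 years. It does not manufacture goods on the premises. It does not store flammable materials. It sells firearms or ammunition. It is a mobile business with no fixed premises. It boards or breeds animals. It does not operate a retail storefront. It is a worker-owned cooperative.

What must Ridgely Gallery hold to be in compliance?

Annual Authorization, Operating Registration, Regulatory Certificate, Trade Authorization

1. years in business 22 < 25; sells firearms or ammunition; is a mobile business with no fixed premises → Standard License not required.
2. is a worker-owned cooperative; is a mobile business with no fixed premises; boards or breeds animals → Trade Authorization required.
3. sells firearms or ammunition → Operating Registration required.
4. years in business 22 > 10 → Regulatory Certificate required.
5. boards or breeds animals → Annual Authorization required.
6. years in business 22 ≤ 23 → Established Business Registration not required.
7. sells firearms or ammunition; boards or breeds animals; is a mobile business with no fixed premises → Operating Authorization required.
8. years in business 22 ≤ 24; does not operate a retail storefront → Municipal Certificate not required.
9. years in business 22 < 29; is a worker-owned cooperative → exempt from Operating Authorization.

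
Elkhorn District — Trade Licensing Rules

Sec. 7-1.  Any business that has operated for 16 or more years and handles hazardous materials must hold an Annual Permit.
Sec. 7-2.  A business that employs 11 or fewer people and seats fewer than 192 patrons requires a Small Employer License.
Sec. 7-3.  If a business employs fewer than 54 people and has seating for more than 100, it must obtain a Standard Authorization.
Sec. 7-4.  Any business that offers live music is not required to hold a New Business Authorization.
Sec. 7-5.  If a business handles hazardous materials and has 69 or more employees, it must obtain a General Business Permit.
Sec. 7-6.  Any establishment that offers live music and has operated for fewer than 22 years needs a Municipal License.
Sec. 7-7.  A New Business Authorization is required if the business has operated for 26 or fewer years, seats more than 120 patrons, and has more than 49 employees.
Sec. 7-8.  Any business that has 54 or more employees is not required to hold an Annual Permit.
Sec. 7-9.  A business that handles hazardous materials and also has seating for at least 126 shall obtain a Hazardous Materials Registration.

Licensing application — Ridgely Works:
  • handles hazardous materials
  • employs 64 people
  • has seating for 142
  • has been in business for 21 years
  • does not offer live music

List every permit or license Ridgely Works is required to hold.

Sec. 7-1. years in business 21 ≥ 16; handles hazardous materials → Annual Permit required.
Sec. 7-2. employees 64 > 11; seating 142 < 192 → Small Employer License not required.
Sec. 7-3. employees 64 ≥ 54; seating 142 > 100 → Standard Authorization not required.
Sec. 7-4. does not offer live music → New Business Authorization exemption does not apply.
Sec. 7-5. handles hazardous materials; employees 64 < 69 → General Business Permit not required.
Sec. 7-6. does not offer live music; years in business 21 < 22 → Municipal License not required.
Sec. 7-7. years in business 21 ≤ 26; seating 142 > 120; employees 64 > 49 → New Business Authorization required.
Sec. 7-8. employees 64 ≥ 54 → exempt from Annual Permit.
Sec. 7-9. handles hazardous materials; seating 142 ≥ 126 → Hazardous Materials Registration required.

Hazardous Materials Registration, New Business Authorization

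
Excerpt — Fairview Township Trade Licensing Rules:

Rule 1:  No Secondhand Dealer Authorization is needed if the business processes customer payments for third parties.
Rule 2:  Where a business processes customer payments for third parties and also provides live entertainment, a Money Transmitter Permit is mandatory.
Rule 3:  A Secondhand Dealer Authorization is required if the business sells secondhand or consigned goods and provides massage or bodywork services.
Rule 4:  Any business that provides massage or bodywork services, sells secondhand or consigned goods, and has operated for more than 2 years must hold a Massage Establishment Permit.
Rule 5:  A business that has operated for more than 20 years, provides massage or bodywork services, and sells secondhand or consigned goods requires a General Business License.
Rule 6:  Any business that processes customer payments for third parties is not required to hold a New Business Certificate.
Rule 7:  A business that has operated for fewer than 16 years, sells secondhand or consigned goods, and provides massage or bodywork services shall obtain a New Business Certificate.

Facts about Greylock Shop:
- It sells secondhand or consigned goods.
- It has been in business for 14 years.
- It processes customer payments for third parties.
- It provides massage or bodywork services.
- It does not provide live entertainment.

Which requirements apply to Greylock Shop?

Massage Establishment Permit

Rule 1: processes customer payments for third parties → exempt from Secondhand Dealer Authorization.
Rule 2: processes customer payments for third parties; does not provide live entertainment → Money Transmitter Permit not required.
Rule 3: sells secondhand or consigned goods; provides massage or bodywork services → Secondhand Dealer Authorization required.
Rule 4: provides massage or bodywork services; sells secondhand or consigned goods; years in business 14 > 2 → Massage Establishment Permit required.
Rule 5: years in business 14 ≤ 20; provides massage or bodywork services; sells secondhand or consigned goods → General Business License not required.
Rule 6: processes customer payments for third parties → exempt from New Business Certificate.
Rule 7: years in business 14 < 16; sells secondhand or consigned goods; provides massage or bodywork services → New Business Certificate required.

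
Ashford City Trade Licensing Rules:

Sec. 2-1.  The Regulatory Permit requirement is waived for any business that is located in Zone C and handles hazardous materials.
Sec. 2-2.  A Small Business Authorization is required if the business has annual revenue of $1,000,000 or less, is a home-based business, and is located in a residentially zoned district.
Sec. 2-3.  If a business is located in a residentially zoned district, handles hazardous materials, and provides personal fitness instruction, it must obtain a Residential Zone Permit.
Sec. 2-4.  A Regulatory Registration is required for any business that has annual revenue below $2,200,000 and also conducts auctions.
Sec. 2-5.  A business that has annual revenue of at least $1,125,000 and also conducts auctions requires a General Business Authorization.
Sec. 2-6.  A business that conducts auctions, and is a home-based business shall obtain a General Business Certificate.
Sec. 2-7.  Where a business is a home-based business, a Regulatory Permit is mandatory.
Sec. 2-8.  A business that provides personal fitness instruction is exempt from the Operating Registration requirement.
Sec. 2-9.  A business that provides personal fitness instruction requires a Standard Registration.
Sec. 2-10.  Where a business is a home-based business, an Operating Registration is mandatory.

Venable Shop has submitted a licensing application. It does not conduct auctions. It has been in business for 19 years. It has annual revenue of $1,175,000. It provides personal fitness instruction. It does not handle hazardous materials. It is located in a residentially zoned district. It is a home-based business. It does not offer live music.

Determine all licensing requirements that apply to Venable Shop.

Regulatory Permit, Standard Registration

Sec. 2-1. is located in a residentially zoned district (not: is located in Zone C); does not handle hazardous materials → Regulatory Permit exemption does not apply.
Sec. 2-2. revenue $1,175,000 > $1,000,000; is a home-based business; is located in a residentially zoned district → Small Business Authorization not required.
Sec. 2-3. is located in a residentially zoned district; does not handle hazardous materials; provides personal fitness instruction → Residential Zone Permit not required.
Sec. 2-4. revenue $1,175,000 < $2,200,000; does not conduct auctions → Regulatory Registration not required.
Sec. 2-5. revenue $1,175,000 ≥ $1,125,000; does not conduct auctions → General Business Authorization not required.
Sec. 2-6. does not conduct auctions; is a home-based business → General Business Certificate not required.
Sec. 2-7. is a home-based business → Regulatory Permit required.
Sec. 2-8. provides personal fitness instruction → exempt from Operating Registration.
Sec. 2-9. provides personal fitness instruction → Standard Registration required.
Sec. 2-10. is a home-based business → Operating Registration required.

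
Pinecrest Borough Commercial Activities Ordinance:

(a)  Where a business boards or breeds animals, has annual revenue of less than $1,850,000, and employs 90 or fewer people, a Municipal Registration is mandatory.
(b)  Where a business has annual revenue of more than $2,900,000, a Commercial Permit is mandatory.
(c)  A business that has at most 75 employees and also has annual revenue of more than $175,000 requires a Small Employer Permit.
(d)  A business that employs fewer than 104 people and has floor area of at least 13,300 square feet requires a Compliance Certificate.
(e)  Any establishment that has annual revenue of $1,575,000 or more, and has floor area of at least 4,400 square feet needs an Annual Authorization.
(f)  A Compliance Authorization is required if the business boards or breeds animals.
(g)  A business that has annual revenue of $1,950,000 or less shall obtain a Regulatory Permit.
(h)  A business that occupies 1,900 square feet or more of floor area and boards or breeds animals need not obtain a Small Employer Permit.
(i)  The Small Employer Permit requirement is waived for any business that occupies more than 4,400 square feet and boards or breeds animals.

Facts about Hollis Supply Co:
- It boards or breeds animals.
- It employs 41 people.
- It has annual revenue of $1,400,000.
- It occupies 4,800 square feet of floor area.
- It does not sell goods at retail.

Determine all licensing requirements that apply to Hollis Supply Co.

(a) boards or breeds animals; revenue $1,400,000 < $1,850,000; employees 41 ≤ 90 → Municipal Registration required.
(b) revenue $1,400,000 ≤ $2,900,000 → Commercial Permit not required.
(c) employees 41 ≤ 75; revenue $1,400,000 > $175,000 → Small Employer Permit required.
(d) employees 41 < 104; floor area 4,800 square feet < 13,300 square feet → Compliance Certificate not required.
(e) revenue $1,400,000 < $1,575,000; floor area 4,800 square feet ≥ 4,400 square feet → Annual Authorization not required.
(f) boards or breeds animals → Compliance Authorization required.
(g) revenue $1,400,000 ≤ $1,950,000 → Regulatory Permit required.
(h) floor area 4,800 square feet ≥ 1,900 square feet; boards or breeds animals → exempt from Small Employer Permit.
(i) floor area 4,800 square feet > 4,400 square feet; boards or breeds animals → exempt from Small Employer Permit.

Compliance Authorization, Municipal Registration, Regulatory Permit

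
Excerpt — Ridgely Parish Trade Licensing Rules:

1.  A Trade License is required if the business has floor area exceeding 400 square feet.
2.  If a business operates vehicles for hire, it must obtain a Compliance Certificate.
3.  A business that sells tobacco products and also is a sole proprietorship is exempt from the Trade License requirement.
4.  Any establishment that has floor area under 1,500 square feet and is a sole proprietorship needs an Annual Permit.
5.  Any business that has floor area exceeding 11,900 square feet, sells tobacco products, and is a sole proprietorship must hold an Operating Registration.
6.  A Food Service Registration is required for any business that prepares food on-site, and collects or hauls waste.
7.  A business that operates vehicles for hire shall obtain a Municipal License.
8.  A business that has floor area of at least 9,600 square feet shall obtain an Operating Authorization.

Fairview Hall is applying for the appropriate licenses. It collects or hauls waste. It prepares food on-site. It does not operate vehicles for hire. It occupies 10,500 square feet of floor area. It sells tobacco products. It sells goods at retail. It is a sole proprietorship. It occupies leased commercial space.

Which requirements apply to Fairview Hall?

Food Service Registration, Operating Authorization

1. floor area 10,500 square feet > 400 square feet → Trade License required.
2. does not operate vehicles for hire → Compliance Certificate not required.
3. sells tobacco products; is a sole proprietorship → exempt from Trade License.
4. floor area 10,500 square feet ≥ 1,500 square feet; is a sole proprietorship → Annual Permit not required.
5. floor area 10,500 square feet ≤ 11,900 square feet; sells tobacco products; is a sole proprietorship → Operating Registration not required.
6. prepares food on-site; collects or hauls waste → Food Service Registration required.
7. does not operate vehicles for hire → Municipal License not required.
8. floor area 10,500 square feet ≥ 9,600 square feet → Operating Authorization required.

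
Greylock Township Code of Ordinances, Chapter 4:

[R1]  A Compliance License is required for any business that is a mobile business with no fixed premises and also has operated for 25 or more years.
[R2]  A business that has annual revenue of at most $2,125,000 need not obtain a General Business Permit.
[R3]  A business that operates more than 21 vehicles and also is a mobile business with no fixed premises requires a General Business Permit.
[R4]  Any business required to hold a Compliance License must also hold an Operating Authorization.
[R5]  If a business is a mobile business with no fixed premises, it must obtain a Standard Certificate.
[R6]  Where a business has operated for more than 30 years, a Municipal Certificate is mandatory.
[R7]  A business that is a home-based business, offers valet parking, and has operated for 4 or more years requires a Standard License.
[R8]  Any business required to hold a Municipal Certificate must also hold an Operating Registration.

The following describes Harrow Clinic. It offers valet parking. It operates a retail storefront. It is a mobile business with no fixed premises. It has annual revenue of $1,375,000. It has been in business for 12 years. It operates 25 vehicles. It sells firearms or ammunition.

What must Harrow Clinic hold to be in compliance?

Standard Certificate

[R1] is a mobile business with no fixed premises; years in business 12 < 25 → Compliance License not required.
[R2] revenue $1,375,000 ≤ $2,125,000 → exempt from General Business Permit.
[R3] vehicles 25 > 21; is a mobile business with no fixed premises → General Business Permit required.
[R4] Compliance License is not required → no effect.
[R5] is a mobile business with no fixed premises → Standard Certificate required.
[R6] years in business 12 ≤ 30 → Municipal Certificate not required.
[R7] is a mobile business with no fixed premises (not: is a home-based business); offers valet parking; years in business 12 ≥ 4 → Standard License not required.
[R8] Municipal Certificate is not required → no effect.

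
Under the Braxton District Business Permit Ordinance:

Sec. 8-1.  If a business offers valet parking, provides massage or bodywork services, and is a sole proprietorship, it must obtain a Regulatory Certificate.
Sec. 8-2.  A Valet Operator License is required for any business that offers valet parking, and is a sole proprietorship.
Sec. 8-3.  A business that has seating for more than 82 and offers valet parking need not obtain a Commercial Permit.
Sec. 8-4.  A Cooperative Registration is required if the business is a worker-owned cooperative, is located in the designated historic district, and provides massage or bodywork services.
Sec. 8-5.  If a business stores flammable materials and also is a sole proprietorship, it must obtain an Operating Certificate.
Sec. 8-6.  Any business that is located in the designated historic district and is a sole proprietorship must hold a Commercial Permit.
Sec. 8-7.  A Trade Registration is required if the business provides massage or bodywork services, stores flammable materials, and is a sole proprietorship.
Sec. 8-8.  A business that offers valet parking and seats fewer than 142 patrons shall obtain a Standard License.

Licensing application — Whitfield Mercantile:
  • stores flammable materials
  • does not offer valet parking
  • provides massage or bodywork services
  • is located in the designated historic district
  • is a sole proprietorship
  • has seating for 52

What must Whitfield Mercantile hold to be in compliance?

Commercial Permit, Operating Certificate, Trade Registration

Sec. 8-1. does not offer valet parking; provides massage or bodywork services; is a sole proprietorship → Regulatory Certificate not required.
Sec. 8-2. does not offer valet parking; is a sole proprietorship → Valet Operator License not required.
Sec. 8-3. seating 52 ≤ 82; does not offer valet parking → Commercial Permit exemption does not apply.
Sec. 8-4. is a sole proprietorship (not: is a worker-owned cooperative); is located in the designated historic district; provides massage or bodywork services → Cooperative Registration not required.
Sec. 8-5. stores flammable materials; is a sole proprietorship → Operating Certificate required.
Sec. 8-6. is located in the designated historic district; is a sole proprietorship → Commercial Permit required.
Sec. 8-7. provides massage or bodywork services; stores flammable materials; is a sole proprietorship → Trade Registration required.
Sec. 8-8. does not offer valet parking; seating 52 < 142 → Standard License not required.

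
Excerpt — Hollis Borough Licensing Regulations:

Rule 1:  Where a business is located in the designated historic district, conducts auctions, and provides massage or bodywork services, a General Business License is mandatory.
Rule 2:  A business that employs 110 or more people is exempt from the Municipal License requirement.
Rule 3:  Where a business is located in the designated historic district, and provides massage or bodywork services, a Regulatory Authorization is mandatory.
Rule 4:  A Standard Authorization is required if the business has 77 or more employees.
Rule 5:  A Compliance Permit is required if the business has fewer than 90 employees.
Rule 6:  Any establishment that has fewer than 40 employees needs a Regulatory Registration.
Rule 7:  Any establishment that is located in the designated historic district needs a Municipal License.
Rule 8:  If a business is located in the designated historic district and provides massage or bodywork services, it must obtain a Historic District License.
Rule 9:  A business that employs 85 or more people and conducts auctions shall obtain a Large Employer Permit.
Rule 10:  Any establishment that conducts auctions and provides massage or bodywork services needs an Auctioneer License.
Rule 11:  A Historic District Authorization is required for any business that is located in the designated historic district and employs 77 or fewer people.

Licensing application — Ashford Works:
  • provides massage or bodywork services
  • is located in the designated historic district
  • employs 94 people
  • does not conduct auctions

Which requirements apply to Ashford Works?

Historic District License, Municipal License, Regulatory Authorization, Standard Authorization

Rule 1: is located in the designated historic district; does not conduct auctions; provides massage or bodywork services → General Business License not required.
Rule 2: employees 94 < 110 → Municipal License exemption does not apply.
Rule 3: is located in the designated historic district; provides massage or bodywork services → Regulatory Authorization required.
Rule 4: employees 94 ≥ 77 → Standard Authorization required.
Rule 5: employees 94 ≥ 90 → Compliance Permit not required.
Rule 6: employees 94 ≥ 40 → Regulatory Registration not required.
Rule 7: is located in the designated historic district → Municipal License required.
Rule 8: is located in the designated historic district; provides massage or bodywork services → Historic District License required.
Rule 9: employees 94 ≥ 85; does not conduct auctions → Large Employer Permit not required.
Rule 10: does not conduct auctions; provides massage or bodywork services → Auctioneer License not required.
Rule 11: is located in the designated historic district; employees 94 > 77 → Historic District Authorization not required.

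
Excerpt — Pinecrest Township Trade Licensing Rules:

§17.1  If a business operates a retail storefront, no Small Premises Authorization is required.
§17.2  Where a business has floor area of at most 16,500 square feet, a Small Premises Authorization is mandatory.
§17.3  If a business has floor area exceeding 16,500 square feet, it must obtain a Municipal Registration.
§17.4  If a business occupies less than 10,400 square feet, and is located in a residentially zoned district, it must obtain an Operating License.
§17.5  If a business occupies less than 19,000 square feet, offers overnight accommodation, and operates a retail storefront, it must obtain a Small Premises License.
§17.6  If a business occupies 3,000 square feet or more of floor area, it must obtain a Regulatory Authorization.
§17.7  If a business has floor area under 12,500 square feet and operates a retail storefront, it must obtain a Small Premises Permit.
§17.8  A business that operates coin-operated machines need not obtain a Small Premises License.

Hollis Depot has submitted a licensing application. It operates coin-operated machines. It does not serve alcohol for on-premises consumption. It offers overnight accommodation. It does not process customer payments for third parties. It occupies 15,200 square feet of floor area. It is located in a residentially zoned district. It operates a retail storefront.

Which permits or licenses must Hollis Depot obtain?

Regulatory Authorization

§17.1 operates a retail storefront → exempt from Small Premises Authorization.
§17.2 floor area 15,200 square feet ≤ 16,500 square feet → Small Premises Authorization required.
§17.3 floor area 15,200 square feet ≤ 16,500 square feet → Municipal Registration not required.
§17.4 floor area 15,200 square feet ≥ 10,400 square feet; is located in a residentially zoned district → Operating License not required.
§17.5 floor area 15,200 square feet < 19,000 square feet; offers overnight accommodation; operates a retail storefront → Small Premises License required.
§17.6 floor area 15,200 square feet ≥ 3,000 square feet → Regulatory Authorization required.
§17.7 floor area 15,200 square feet ≥ 12,500 square feet; operates a retail storefront → Small Premises Permit not required.
§17.8 operates coin-operated machines → exempt from Small Premises License.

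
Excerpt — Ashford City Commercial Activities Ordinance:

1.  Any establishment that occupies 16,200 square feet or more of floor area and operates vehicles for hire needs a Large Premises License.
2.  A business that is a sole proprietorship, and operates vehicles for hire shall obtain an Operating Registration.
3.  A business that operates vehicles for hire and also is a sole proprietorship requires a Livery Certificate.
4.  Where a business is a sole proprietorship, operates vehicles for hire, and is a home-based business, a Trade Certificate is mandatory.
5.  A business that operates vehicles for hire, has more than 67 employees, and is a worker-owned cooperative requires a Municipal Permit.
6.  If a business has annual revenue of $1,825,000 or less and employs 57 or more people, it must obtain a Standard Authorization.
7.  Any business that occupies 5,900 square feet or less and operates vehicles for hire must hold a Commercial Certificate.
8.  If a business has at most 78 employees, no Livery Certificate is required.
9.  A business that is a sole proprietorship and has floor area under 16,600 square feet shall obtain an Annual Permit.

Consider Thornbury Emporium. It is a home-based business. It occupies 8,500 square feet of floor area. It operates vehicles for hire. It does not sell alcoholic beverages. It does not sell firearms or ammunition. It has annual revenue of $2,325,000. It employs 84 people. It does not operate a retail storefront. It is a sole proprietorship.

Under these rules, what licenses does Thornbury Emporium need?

Annual Permit, Livery Certificate, Operating Registration, Trade Certificate

1. floor area 8,500 square feet < 16,200 square feet; operates vehicles for hire → Large Premises License not required.
2. is a sole proprietorship; operates vehicles for hire → Operating Registration required.
3. operates vehicles for hire; is a sole proprietorship → Livery Certificate required.
4. is a sole proprietorship; operates vehicles for hire; is a home-based business → Trade Certificate required.
5. operates vehicles for hire; employees 84 > 67; is a sole proprietorship (not: is a worker-owned cooperative) → Municipal Permit not required.
6. revenue $2,325,000 > $1,825,000; employees 84 ≥ 57 → Standard Authorization not required.
7. floor area 8,500 square feet > 5,900 square feet; operates vehicles for hire → Commercial Certificate not required.
8. employees 84 > 78 → Livery Certificate exemption does not apply.
9. is a sole proprietorship; floor area 8,500 square feet < 16,600 square feet → Annual Permit required.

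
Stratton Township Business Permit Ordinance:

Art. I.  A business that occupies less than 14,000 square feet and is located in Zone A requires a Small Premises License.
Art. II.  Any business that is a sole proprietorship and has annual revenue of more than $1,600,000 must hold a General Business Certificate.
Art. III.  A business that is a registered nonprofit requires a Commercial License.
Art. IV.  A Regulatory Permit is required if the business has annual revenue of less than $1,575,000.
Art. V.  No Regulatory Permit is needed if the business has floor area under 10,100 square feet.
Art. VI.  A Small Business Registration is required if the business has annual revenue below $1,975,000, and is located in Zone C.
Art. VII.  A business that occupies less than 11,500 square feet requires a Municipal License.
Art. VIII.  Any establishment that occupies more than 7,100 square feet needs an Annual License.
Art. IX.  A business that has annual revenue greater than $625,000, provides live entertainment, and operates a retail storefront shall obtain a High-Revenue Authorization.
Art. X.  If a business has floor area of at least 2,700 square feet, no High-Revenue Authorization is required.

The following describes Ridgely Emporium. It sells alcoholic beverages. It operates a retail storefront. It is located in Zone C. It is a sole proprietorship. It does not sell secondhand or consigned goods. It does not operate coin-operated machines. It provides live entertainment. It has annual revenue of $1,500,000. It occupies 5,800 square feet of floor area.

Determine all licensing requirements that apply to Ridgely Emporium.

Art. I. floor area 5,800 square feet < 14,000 square feet; is located in Zone C (not: is located in Zone A) → Small Premises License not required.
Art. II. is a sole proprietorship; revenue $1,500,000 ≤ $1,600,000 → General Business Certificate not required.
Art. III. is a sole proprietorship (not: is a registered nonprofit) → Commercial License not required.
Art. IV. revenue $1,500,000 < $1,575,000 → Regulatory Permit required.
Art. V. floor area 5,800 square feet < 10,100 square feet → exempt from Regulatory Permit.
Art. VI. revenue $1,500,000 < $1,975,000; is located in Zone C → Small Business Registration required.
Art. VII. floor area 5,800 square feet < 11,500 square feet → Municipal License required.
Art. VIII. floor area 5,800 square feet ≤ 7,100 square feet → Annual License not required.
Art. IX. revenue $1,500,000 > $625,000; provides live entertainment; operates a retail storefront → High-Revenue Authorization required.
Art. X. floor area 5,800 square feet ≥ 2,700 square feet → exempt from High-Revenue Authorization.

Municipal License, Small Business Registration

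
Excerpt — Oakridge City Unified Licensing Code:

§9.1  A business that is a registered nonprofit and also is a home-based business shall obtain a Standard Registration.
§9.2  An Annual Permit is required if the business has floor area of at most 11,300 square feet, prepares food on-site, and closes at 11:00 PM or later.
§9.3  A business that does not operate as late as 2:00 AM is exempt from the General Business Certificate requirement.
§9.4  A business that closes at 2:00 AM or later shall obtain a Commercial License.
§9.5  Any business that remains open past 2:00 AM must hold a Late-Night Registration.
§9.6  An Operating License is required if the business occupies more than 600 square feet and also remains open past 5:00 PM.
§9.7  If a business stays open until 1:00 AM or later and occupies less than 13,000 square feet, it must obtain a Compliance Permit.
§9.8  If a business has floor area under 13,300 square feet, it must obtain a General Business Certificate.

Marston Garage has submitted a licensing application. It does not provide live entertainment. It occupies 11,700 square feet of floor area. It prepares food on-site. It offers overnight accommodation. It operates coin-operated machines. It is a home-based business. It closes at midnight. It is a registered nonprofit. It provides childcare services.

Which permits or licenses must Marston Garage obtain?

§9.1 is a registered nonprofit; is a home-based business → Standard Registration required.
§9.2 floor area 11,700 square feet > 11,300 square feet; prepares food on-site; closes midnight, after 11:00 PM → Annual Permit not required.
§9.3 closes midnight, at/before 2:00 AM → exempt from General Business Certificate.
§9.4 closes midnight, at/before 2:00 AM → Commercial License not required.
§9.5 closes midnight, at/before 2:00 AM → Late-Night Registration not required.
§9.6 floor area 11,700 square feet > 600 square feet; closes midnight, after 5:00 PM → Operating License required.
§9.7 closes midnight, at/before 1:00 AM; floor area 11,700 square feet < 13,000 square feet → Compliance Permit not required.
§9.8 floor area 11,700 square feet < 13,300 square feet → General Business Certificate required.

Operating License, Standard Registration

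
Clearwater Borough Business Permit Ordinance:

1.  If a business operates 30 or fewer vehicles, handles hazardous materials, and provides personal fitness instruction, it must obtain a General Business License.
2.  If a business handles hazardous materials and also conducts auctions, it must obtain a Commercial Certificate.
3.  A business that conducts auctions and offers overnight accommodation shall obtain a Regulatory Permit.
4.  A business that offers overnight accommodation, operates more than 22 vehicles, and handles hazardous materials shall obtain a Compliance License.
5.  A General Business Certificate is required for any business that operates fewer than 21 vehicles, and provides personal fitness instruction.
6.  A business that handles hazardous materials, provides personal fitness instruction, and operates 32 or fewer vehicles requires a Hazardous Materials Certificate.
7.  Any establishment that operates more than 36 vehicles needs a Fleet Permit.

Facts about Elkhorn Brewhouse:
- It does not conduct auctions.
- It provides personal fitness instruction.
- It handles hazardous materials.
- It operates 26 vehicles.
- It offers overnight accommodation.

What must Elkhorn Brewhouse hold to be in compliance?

Compliance License, General Business License, Hazardous Materials Certificate

1. vehicles 26 ≤ 30; handles hazardous materials; provides personal fitness instruction → General Business License required.
2. handles hazardous materials; does not conduct auctions → Commercial Certificate not required.
3. does not conduct auctions; offers overnight accommodation → Regulatory Permit not required.
4. offers overnight accommodation; vehicles 26 > 22; handles hazardous materials → Compliance License required.
5. vehicles 26 ≥ 21; provides personal fitness instruction → General Business Certificate not required.
6. handles hazardous materials; provides personal fitness instruction; vehicles 26 ≤ 32 → Hazardous Materials Certificate required.
7. vehicles 26 ≤ 36 → Fleet Permit not required.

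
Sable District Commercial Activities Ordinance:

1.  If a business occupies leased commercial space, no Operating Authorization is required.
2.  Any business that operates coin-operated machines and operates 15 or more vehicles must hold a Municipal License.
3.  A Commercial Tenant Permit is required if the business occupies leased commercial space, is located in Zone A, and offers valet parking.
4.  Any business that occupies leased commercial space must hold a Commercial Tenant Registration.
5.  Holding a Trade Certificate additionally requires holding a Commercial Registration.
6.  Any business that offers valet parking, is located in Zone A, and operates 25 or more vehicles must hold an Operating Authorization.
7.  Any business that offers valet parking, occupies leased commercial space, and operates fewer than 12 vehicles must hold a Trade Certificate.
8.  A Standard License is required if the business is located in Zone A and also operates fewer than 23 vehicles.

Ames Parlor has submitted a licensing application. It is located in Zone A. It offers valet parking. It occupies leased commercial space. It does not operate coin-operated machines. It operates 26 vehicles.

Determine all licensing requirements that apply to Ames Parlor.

1. occupies leased commercial space → exempt from Operating Authorization.
2. does not operate coin-operated machines; vehicles 26 ≥ 15 → Municipal License not required.
3. occupies leased commercial space; is located in Zone A; offers valet parking → Commercial Tenant Permit required.
4. occupies leased commercial space → Commercial Tenant Registration required.
5. Trade Certificate is not required → no effect.
6. offers valet parking; is located in Zone A; vehicles 26 ≥ 25 → Operating Authorization required.
7. offers valet parking; occupies leased commercial space; vehicles 26 ≥ 12 → Trade Certificate not required.
8. is located in Zone A; vehicles 26 ≥ 23 → Standard License not required.

Commercial Tenant Permit, Commercial Tenant Registration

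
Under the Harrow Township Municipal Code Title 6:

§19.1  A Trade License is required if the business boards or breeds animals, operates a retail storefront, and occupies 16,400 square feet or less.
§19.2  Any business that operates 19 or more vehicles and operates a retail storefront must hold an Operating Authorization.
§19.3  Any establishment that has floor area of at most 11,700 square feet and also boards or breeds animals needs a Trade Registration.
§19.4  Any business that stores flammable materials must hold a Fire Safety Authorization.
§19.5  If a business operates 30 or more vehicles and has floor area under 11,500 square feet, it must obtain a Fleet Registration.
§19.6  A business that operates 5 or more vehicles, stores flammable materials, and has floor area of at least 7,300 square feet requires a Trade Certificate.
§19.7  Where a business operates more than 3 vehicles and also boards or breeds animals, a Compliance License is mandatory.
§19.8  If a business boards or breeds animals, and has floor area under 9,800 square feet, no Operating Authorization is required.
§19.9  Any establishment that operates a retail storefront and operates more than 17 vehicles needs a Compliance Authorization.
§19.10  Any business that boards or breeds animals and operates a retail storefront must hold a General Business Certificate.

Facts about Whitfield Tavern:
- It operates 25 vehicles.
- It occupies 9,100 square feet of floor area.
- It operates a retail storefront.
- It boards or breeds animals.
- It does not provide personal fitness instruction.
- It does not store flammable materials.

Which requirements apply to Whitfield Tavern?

§19.1 boards or breeds animals; operates a retail storefront; floor area 9,100 square feet ≤ 16,400 square feet → Trade License required.
§19.2 vehicles 25 ≥ 19; operates a retail storefront → Operating Authorization required.
§19.3 floor area 9,100 square feet ≤ 11,700 square feet; boards or breeds animals → Trade Registration required.
§19.4 does not store flammable materials → Fire Safety Authorization not required.
§19.5 vehicles 25 < 30; floor area 9,100 square feet < 11,500 square feet → Fleet Registration not required.
§19.6 vehicles 25 ≥ 5; does not store flammable materials; floor area 9,100 square feet ≥ 7,300 square feet → Trade Certificate not required.
§19.7 vehicles 25 > 3; boards or breeds animals → Compliance License required.
§19.8 boards or breeds animals; floor area 9,100 square feet < 9,800 square feet → exempt from Operating Authorization.
§19.9 operates a retail storefront; vehicles 25 > 17 → Compliance Authorization required.
§19.10 boards or breeds animals; operates a retail storefront → General Business Certificate required.

Compliance Authorization, Compliance License, General Business Certificate, Trade License, Trade Registration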